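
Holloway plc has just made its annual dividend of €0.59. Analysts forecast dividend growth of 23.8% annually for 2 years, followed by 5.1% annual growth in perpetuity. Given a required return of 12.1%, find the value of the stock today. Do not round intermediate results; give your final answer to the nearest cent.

D_1 = 0.73042
D_2 = 0.90426
Terminal value at year 2: TV = D_2×(1+g_2)/(r−g_2) = 0.95038/0.07 = 13.57682
P_0 = D_1/(1+r)^1 + D_2/(1+r)^2 + TV/(1+r)^2
    = 0.65158 + 0.71958 + 10.80405 = 12.17522

€12.18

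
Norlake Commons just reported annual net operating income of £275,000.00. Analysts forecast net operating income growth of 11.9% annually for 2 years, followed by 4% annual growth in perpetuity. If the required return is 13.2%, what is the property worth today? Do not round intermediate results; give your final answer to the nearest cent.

D_1 = 307725.00000
D_2 = 344344.27500
Terminal value at year 2: TV = D_2×(1+g_2)/(r−g_2) = 358118.04600/0.092 = 3892587.45652
P_0 = D_1/(1+r)^1 + D_2/(1+r)^2 + TV/(1+r)^2
    = 271841.87279 + 268720.01383 + 3037704.50415 = 3578266.39077

£3578266.39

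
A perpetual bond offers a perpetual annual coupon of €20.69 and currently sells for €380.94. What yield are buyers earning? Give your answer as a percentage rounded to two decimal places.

5.43%

P = C/r ⇒ r = C/P = €20.69/€380.94 = 0.054313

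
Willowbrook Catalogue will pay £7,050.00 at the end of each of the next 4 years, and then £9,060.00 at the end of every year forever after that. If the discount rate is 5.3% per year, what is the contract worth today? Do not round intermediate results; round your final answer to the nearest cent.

PV of 4-year annuity: £7,050.00 × [1 − (1+0.053)^−4] / 0.053 = 24825.71858
Perpetuity value at year 4: £9,060.00 / 0.053 = 170943.39623
PV of perpetuity: 170943.39623 / (1+0.053)^4 = 139039.70682
Total PV = 24825.71858 + 139039.70682 = 163865.42540

£163865.43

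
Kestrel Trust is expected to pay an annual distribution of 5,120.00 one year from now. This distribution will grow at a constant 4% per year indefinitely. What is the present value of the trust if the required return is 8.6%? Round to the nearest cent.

Growing perpetuity: P = D₁ / (r − g) = 5,120.0000 / (0.086 − 0.04) = 111,304.35

111304.35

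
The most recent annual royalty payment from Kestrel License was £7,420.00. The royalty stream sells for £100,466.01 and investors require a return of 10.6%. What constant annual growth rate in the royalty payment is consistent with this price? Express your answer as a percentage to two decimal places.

P = D₀(1+g)/(r−g) ⇒ P(r−g) = D₀(1+g) ⇒ g(P+D₀) = P·r − D₀
g = (P·r − D₀)/(P + D₀) = (£100,466.01×0.106 − £7,420.00) / (£100,466.01 + £7,420.00) = 0.029933

2.99%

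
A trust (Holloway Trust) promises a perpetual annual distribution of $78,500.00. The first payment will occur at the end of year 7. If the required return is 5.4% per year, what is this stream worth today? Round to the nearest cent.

Value at end of year 6: C / r = $78,500.00 / 0.054 = $1,453,703.7037
Discount to today: PV = $1,453,703.7037 / (1 + 0.054)^6 = $1,453,703.7037 / 1.371020 = $1,060,308.47

$1060308.47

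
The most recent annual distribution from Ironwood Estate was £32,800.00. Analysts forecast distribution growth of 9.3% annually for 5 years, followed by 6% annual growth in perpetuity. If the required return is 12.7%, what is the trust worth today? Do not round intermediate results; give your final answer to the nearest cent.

£594972.52

D_1 = 35850.40000
D_2 = 39184.48720
D_3 = 42828.64451
D_4 = 46811.70845
D_5 = 51165.19733
Terminal value at year 5: TV = D_5×(1+g_2)/(r−g_2) = 54235.10917/0.067 = 809479.24142
P_0 = D_1/(1+r)^1 + D_2/(1+r)^2 + D_3/(1+r)^3 + D_4/(1+r)^4 + D_5/(1+r)^5 + TV/(1+r)^5
    = 31810.47028 + 30850.79327 + 29920.06836 + 29017.42211 + 28142.00742 + 445231.75920 = 594972.52063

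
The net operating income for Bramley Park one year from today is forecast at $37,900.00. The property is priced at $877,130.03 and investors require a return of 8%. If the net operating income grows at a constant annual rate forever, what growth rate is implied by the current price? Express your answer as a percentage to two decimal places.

3.68%

P = D₁/(r−g) ⇒ g = r − D₁/P = 0.08 − $37,900.00/$877,130.03 = 0.036791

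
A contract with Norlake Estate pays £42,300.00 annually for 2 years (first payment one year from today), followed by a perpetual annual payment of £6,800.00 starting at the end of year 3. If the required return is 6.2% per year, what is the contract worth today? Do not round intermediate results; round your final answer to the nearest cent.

PV of 2-year annuity: £42,300.00 × [1 − (1+0.062)^−2] / 0.062 = 77335.69536
Perpetuity value at year 2: £6,800.00 / 0.062 = 109677.41935
PV of perpetuity: 109677.41935 / (1+0.062)^2 = 97245.20355
Total PV = 77335.69536 + 97245.20355 = 174580.89891

£174580.90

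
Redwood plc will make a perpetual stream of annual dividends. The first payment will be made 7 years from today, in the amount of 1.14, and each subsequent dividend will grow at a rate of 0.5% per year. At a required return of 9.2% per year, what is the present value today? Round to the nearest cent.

Value at end of year 6: C₁ / (r − g) = 1.14 / (0.092 − 0.005) = 13.1034
Discount to today: PV = 13.1034 / (1 + 0.092)^6 = 13.1034 / 1.695649 = 7.73

7.73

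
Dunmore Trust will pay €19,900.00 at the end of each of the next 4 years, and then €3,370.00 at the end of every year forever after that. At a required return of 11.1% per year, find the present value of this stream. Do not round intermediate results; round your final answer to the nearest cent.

€81534.48

PV of 4-year annuity: €19,900.00 × [1 − (1+0.111)^−4] / 0.111 = 61607.08233
Perpetuity value at year 4: €3,370.00 / 0.111 = 30360.36036
PV of perpetuity: 30360.36036 / (1+0.111)^4 = 19927.40220
Total PV = 61607.08233 + 19927.40220 = 81534.48452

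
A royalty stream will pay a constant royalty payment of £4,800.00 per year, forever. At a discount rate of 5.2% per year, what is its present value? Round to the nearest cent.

£92307.69

Level perpetuity: PV = C / r = £4,800.00 / 0.052 = £92,307.69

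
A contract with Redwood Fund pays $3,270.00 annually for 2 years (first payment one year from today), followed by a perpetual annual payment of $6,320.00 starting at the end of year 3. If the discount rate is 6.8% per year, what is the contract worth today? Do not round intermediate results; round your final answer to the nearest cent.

PV of 2-year annuity: $3,270.00 × [1 − (1+0.068)^−2] / 0.068 = 5928.64958
Perpetuity value at year 2: $6,320.00 / 0.068 = 92941.17647
PV of perpetuity: 92941.17647 / (1+0.068)^2 = 81482.74670
Total PV = 5928.64958 + 81482.74670 = 87411.39628

$87411.40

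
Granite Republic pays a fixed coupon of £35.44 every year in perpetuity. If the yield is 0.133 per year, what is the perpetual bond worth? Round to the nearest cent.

Level perpetuity: PV = C / r = £35.44 / 0.133 = £266.47

£266.47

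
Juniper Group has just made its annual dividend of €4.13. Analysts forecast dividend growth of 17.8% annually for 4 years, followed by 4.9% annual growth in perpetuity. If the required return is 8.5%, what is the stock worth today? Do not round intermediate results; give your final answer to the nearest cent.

€187.60

D_1 = 4.86514
D_2 = 5.73113
D_3 = 6.75128
D_4 = 7.95300
Terminal value at year 4: TV = D_4×(1+g_2)/(r−g_2) = 8.34270/0.036 = 231.74171
P_0 = D_1/(1+r)^1 + D_2/(1+r)^2 + D_3/(1+r)^3 + D_4/(1+r)^4 + TV/(1+r)^4
    = 4.48400 + 4.86834 + 5.28563 + 5.73868 + 167.21886 = 187.59551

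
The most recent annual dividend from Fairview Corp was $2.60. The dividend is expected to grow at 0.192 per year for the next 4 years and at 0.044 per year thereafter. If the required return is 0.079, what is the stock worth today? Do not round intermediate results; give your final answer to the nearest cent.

$128.93

D_1 = 3.09920
D_2 = 3.69425
D_3 = 4.40354
D_4 = 5.24902
Terminal value at year 4: TV = D_4×(1+g_2)/(r−g_2) = 5.47998/0.035 = 156.57082
P_0 = D_1/(1+r)^1 + D_2/(1+r)^2 + D_3/(1+r)^3 + D_4/(1+r)^4 + TV/(1+r)^4
    = 2.87229 + 3.17309 + 3.50540 + 3.87251 + 115.51145 = 128.93475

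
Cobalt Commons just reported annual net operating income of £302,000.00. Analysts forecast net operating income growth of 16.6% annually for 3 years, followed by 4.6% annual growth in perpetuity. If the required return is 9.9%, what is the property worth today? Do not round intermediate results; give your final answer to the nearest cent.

D_1 = 352132.00000
D_2 = 410585.91200
D_3 = 478743.17339
Terminal value at year 3: TV = D_3×(1+g_2)/(r−g_2) = 500765.35937/0.053 = 9448403.00694
P_0 = D_1/(1+r)^1 + D_2/(1+r)^2 + D_3/(1+r)^3 + TV/(1+r)^3
    = 320411.28298 + 339945.00087 + 360669.58236 + 7118120.43685 = 8139146.30307

£8139146.30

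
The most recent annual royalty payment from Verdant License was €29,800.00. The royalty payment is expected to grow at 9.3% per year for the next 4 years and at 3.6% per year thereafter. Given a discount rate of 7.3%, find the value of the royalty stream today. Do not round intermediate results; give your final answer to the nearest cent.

D_1 = 32571.40000
D_2 = 35600.54020
D_3 = 38911.39044
D_4 = 42530.14975
Terminal value at year 4: TV = D_4×(1+g_2)/(r−g_2) = 44061.23514/0.037 = 1190844.19298
P_0 = D_1/(1+r)^1 + D_2/(1+r)^2 + D_3/(1+r)^3 + D_4/(1+r)^4 + TV/(1+r)^4
    = 30355.45200 + 30921.25726 + 31497.60875 + 32084.70304 + 898371.68508 = 1023230.70612

€1023230.71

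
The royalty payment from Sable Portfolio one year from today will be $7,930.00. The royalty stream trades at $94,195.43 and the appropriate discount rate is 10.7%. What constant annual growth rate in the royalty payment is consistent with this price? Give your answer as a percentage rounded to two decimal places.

P = D₁/(r−g) ⇒ g = r − D₁/P = 0.107 − $7,930.00/$94,195.43 = 0.022813

2.28%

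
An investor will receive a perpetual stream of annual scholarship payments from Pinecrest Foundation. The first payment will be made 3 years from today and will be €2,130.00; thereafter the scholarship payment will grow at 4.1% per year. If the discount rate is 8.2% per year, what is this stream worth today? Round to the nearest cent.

Value at end of year 2: C₁ / (r − g) = €2,130.00 / (0.082 − 0.041) = €51,951.2195
Discount to today: PV = €51,951.2195 / (1 + 0.082)^2 = €51,951.2195 / 1.170724 = €44,375.29

€44375.29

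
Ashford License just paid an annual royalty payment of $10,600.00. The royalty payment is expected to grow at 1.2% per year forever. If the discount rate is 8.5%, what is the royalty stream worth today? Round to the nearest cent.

D₁ = D₀ × (1 + g) = $10,600.00 × 1.012 = $10,727.2000
Growing perpetuity: P = D₁ / (r − g) = $10,727.2000 / (0.085 − 0.012) = $146,947.95

$146947.95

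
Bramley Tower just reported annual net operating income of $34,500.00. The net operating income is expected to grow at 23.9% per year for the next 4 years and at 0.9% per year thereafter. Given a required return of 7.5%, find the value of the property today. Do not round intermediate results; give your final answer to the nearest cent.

$1130010.36

D_1 = 42745.50000
D_2 = 52961.67450
D_3 = 65619.51471
D_4 = 81302.57872
Terminal value at year 4: TV = D_4×(1+g_2)/(r−g_2) = 82034.30193/0.066 = 1242943.96862
P_0 = D_1/(1+r)^1 + D_2/(1+r)^2 + D_3/(1+r)^3 + D_4/(1+r)^4 + TV/(1+r)^4
    = 39763.25581 + 45829.46414 + 52821.12193 + 60879.41402 + 930717.10218 = 1130010.35808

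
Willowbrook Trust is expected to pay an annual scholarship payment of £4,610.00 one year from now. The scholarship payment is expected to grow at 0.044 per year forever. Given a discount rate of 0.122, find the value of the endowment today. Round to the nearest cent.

Growing perpetuity: P = D₁ / (r − g) = £4,610.0000 / (0.122 − 0.044) = £59,102.56

£59102.56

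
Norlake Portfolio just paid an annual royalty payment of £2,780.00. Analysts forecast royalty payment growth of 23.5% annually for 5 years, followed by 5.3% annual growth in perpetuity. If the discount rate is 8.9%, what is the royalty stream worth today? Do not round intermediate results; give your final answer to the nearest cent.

£173129.78

D_1 = 3433.30000
D_2 = 4240.12550
D_3 = 5236.55499
D_4 = 6467.14542
D_5 = 7986.92459
Terminal value at year 5: TV = D_5×(1+g_2)/(r−g_2) = 8410.23159/0.036 = 233617.54421
P_0 = D_1/(1+r)^1 + D_2/(1+r)^2 + D_3/(1+r)^3 + D_4/(1+r)^4 + D_5/(1+r)^5 + TV/(1+r)^5
    = 3152.70891 + 3575.38613 + 4054.73083 + 4598.34029 + 5214.83036 + 152533.78798 = 173129.78450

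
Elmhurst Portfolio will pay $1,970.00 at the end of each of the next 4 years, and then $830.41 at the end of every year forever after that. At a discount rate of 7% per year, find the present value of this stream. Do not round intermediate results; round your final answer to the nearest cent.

PV of 4-year annuity: $1,970.00 × [1 − (1+0.07)^−4] / 0.07 = 6672.80618
Perpetuity value at year 4: $830.41 / 0.07 = 11863.00000
PV of perpetuity: 11863.00000 / (1+0.07)^4 = 9050.22590
Total PV = 6672.80618 + 9050.22590 = 15723.03208

$15723.03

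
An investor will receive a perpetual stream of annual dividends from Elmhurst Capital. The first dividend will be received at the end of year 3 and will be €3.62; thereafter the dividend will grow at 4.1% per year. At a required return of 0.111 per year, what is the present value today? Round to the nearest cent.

Value at end of year 2: C₁ / (r − g) = €3.62 / (0.111 − 0.041) = €51.7143
Discount to today: PV = €51.7143 / (1 + 0.111)^2 = €51.7143 / 1.234321 = €41.90

€41.90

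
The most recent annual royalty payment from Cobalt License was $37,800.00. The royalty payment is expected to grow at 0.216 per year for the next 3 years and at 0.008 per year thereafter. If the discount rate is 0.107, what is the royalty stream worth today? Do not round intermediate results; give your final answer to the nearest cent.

$647356.82

D_1 = 45964.80000
D_2 = 55893.19680
D_3 = 67966.12731
Terminal value at year 3: TV = D_3×(1+g_2)/(r−g_2) = 68509.85633/0.099 = 692018.75078
P_0 = D_1/(1+r)^1 + D_2/(1+r)^2 + D_3/(1+r)^3 + TV/(1+r)^3
    = 41521.95122 + 45610.38183 + 50101.37697 + 510123.11093 = 647356.82095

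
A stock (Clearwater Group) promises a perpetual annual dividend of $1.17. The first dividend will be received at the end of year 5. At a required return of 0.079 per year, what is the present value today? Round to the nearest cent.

$10.93

Value at end of year 4: C / r = $1.17 / 0.079 = $14.8101
Discount to today: PV = $14.8101 / (1 + 0.079)^4 = $14.8101 / 1.355457 = $10.93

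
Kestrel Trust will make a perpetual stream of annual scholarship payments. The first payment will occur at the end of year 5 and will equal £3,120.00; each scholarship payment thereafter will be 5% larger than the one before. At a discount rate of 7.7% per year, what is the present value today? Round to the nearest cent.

£85887.12

Value at end of year 4: C₁ / (r − g) = £3,120.00 / (0.077 − 0.05) = £115,555.5556
Discount to today: PV = £115,555.5556 / (1 + 0.077)^4 = £115,555.5556 / 1.345435 = £85,887.12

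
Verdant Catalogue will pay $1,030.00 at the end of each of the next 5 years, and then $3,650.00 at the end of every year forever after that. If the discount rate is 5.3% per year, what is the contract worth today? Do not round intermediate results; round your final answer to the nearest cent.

PV of 5-year annuity: $1,030.00 × [1 − (1+0.053)^−5] / 0.053 = 4422.62097
Perpetuity value at year 5: $3,650.00 / 0.053 = 68867.92453
PV of perpetuity: 68867.92453 / (1+0.053)^5 = 53195.52984
Total PV = 4422.62097 + 53195.52984 = 57618.15081

$57618.15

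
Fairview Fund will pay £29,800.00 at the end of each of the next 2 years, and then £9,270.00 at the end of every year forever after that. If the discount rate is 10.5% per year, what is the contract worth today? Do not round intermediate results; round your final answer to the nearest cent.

PV of 2-year annuity: £29,800.00 × [1 − (1+0.105)^−2] / 0.105 = 51374.05049
Perpetuity value at year 2: £9,270.00 / 0.105 = 88285.71429
PV of perpetuity: 88285.71429 / (1+0.105)^2 = 72304.59187
Total PV = 51374.05049 + 72304.59187 = 123678.64236

£123678.64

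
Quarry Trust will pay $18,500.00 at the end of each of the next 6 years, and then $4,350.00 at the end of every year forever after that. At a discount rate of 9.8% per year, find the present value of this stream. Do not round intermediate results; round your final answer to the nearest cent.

PV of 6-year annuity: $18,500.00 × [1 − (1+0.098)^−6] / 0.098 = 81046.76235
Perpetuity value at year 6: $4,350.00 / 0.098 = 44387.75510
PV of perpetuity: 44387.75510 / (1+0.098)^6 = 25330.81369
Total PV = 81046.76235 + 25330.81369 = 106377.57603

$106377.58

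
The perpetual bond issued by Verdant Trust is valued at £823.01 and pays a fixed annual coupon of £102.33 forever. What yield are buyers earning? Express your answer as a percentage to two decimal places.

P = C/r ⇒ r = C/P = £102.33/£823.01 = 0.124336

12.43%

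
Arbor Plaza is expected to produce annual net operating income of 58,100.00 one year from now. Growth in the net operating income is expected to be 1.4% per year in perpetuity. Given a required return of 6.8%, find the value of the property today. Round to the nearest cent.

1075925.93

Growing perpetuity: P = D₁ / (r − g) = 58,100.0000 / (0.068 − 0.014) = 1,075,925.93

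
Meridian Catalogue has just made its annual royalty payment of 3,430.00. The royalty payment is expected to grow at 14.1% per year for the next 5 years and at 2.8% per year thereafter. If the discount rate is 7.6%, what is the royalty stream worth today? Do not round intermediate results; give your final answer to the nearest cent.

119014.70

D_1 = 3913.63000
D_2 = 4465.45183
D_3 = 5095.08054
D_4 = 5813.48689
D_5 = 6633.18855
Terminal value at year 5: TV = D_5×(1+g_2)/(r−g_2) = 6818.91783/0.048 = 142060.78803
P_0 = D_1/(1+r)^1 + D_2/(1+r)^2 + D_3/(1+r)^3 + D_4/(1+r)^4 + D_5/(1+r)^5 + TV/(1+r)^5
    = 3637.20260 + 3856.92209 + 4089.91460 + 4336.98193 + 4598.97433 + 98494.70023 = 119014.69578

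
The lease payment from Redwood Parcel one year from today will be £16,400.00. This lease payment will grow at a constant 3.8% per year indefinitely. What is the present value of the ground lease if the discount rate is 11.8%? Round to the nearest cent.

Growing perpetuity: P = D₁ / (r − g) = £16,400.0000 / (0.118 − 0.038) = £205,000.00

£205000.00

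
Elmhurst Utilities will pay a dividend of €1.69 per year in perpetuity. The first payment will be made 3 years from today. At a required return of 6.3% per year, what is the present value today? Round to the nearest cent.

€23.74

Value at end of year 2: C / r = €1.69 / 0.063 = €26.8254
Discount to today: PV = €26.8254 / (1 + 0.063)^2 = €26.8254 / 1.129969 = €23.74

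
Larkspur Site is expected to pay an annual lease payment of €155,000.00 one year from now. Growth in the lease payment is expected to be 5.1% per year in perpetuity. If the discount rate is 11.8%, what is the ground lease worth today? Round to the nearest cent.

€2313432.84

Growing perpetuity: P = D₁ / (r − g) = €155,000.0000 / (0.118 − 0.051) = €2,313,432.84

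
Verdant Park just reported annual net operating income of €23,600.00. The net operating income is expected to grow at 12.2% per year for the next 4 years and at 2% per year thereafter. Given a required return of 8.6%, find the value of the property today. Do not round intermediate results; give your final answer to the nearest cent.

€518034.07

D_1 = 26479.20000
D_2 = 29709.66240
D_3 = 33334.24121
D_4 = 37401.01864
Terminal value at year 4: TV = D_4×(1+g_2)/(r−g_2) = 38149.03901/0.066 = 578015.74263
P_0 = D_1/(1+r)^1 + D_2/(1+r)^2 + D_3/(1+r)^3 + D_4/(1+r)^4 + TV/(1+r)^4
    = 24382.32044 + 25190.57416 + 26025.62082 + 26888.34858 + 415547.20529 = 518034.06928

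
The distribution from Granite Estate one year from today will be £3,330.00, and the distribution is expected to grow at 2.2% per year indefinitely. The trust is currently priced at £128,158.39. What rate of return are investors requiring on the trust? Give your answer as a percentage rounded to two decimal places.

4.80%

P = D₁/(r − g) ⇒ r = D₁/P + g = £3,330.0000/£128,158.39 + 0.022 = 0.025983 + 0.022 = 0.047983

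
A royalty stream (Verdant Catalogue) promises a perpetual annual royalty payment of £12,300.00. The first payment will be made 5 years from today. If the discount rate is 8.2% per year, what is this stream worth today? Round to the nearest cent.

£109441.55

Value at end of year 4: C / r = £12,300.00 / 0.082 = £150,000.0000
Discount to today: PV = £150,000.0000 / (1 + 0.082)^4 = £150,000.0000 / 1.370595 = £109,441.55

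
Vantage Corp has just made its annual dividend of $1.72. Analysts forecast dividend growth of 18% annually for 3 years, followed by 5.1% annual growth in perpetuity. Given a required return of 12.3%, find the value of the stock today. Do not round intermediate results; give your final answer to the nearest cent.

D_1 = 2.02960
D_2 = 2.39493
D_3 = 2.82602
Terminal value at year 3: TV = D_3×(1+g_2)/(r−g_2) = 2.97014/0.072 = 41.25197
P_0 = D_1/(1+r)^1 + D_2/(1+r)^2 + D_3/(1+r)^3 + TV/(1+r)^3
    = 1.80730 + 1.89903 + 1.99542 + 29.12765 = 34.82941

$34.83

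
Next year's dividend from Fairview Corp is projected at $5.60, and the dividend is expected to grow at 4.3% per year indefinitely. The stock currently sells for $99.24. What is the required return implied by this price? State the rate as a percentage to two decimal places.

P = D₁/(r − g) ⇒ r = D₁/P + g = $5.6000/$99.24 + 0.043 = 0.056429 + 0.043 = 0.099429

9.94%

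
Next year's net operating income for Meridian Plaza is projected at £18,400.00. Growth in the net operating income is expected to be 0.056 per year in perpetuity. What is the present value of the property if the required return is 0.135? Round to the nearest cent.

Growing perpetuity: P = D₁ / (r − g) = £18,400.0000 / (0.135 − 0.056) = £232,911.39

£232911.39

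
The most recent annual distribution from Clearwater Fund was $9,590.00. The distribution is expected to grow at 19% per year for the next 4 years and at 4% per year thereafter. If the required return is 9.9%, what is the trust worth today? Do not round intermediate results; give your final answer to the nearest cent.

D_1 = 11412.10000
D_2 = 13580.39900
D_3 = 16160.67481
D_4 = 19231.20302
Terminal value at year 4: TV = D_4×(1+g_2)/(r−g_2) = 20000.45114/0.059 = 338990.69737
P_0 = D_1/(1+r)^1 + D_2/(1+r)^2 + D_3/(1+r)^3 + D_4/(1+r)^4 + TV/(1+r)^4
    = 10384.07643 + 11243.90442 + 12174.92835 + 13183.04344 + 232379.07076 = 279365.02339

$279365.02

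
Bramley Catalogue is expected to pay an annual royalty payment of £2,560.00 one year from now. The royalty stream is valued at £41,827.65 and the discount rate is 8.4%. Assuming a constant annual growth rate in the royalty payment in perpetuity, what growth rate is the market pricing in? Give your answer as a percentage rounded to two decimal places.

P = D₁/(r−g) ⇒ g = r − D₁/P = 0.084 − £2,560.00/£41,827.65 = 0.022796

2.28%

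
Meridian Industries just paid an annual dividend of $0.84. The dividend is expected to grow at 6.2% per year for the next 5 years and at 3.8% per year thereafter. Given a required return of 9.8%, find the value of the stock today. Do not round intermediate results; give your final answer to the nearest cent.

D_1 = 0.89208
D_2 = 0.94739
D_3 = 1.00613
D_4 = 1.06851
D_5 = 1.13475
Terminal value at year 5: TV = D_5×(1+g_2)/(r−g_2) = 1.17788/0.06 = 19.63125
P_0 = D_1/(1+r)^1 + D_2/(1+r)^2 + D_3/(1+r)^3 + D_4/(1+r)^4 + D_5/(1+r)^5 + TV/(1+r)^5
    = 0.81246 + 0.78582 + 0.76006 + 0.73514 + 0.71103 + 12.30088 = 16.10539

$16.11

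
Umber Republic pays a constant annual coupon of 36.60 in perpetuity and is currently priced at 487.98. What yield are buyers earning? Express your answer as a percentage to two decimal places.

P = C/r ⇒ r = C/P = 36.60/487.98 = 0.075003

7.50%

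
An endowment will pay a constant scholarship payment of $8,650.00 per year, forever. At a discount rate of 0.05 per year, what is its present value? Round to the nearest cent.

Level perpetuity: PV = C / r = $8,650.00 / 0.05 = $173,000.00

$173000.00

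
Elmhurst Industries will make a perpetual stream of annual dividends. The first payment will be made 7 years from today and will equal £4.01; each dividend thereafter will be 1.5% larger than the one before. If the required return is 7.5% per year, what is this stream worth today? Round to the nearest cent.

Value at end of year 6: C₁ / (r − g) = £4.01 / (0.075 − 0.015) = £66.8333
Discount to today: PV = £66.8333 / (1 + 0.075)^6 = £66.8333 / 1.543302 = £43.31

£43.31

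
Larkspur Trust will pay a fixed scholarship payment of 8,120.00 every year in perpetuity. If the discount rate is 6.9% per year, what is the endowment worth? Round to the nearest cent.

Level perpetuity: PV = C / r = 8,120.00 / 0.069 = 117,681.16

117681.16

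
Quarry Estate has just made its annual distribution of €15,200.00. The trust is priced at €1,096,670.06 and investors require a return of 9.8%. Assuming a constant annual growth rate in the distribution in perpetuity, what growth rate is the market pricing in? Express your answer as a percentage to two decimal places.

8.30%

P = D₀(1+g)/(r−g) ⇒ P(r−g) = D₀(1+g) ⇒ g(P+D₀) = P·r − D₀
g = (P·r − D₀)/(P + D₀) = (€1,096,670.06×0.098 − €15,200.00) / (€1,096,670.06 + €15,200.00) = 0.082990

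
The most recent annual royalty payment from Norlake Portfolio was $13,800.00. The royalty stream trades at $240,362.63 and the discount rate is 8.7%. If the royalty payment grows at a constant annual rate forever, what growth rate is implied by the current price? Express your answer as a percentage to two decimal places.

P = D₀(1+g)/(r−g) ⇒ P(r−g) = D₀(1+g) ⇒ g(P+D₀) = P·r − D₀
g = (P·r − D₀)/(P + D₀) = ($240,362.63×0.087 − $13,800.00) / ($240,362.63 + $13,800.00) = 0.027980

2.80%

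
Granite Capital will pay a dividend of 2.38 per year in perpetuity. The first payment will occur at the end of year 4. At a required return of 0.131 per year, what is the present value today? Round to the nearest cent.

Value at end of year 3: C / r = 2.38 / 0.131 = 18.1679
Discount to today: PV = 18.1679 / (1 + 0.131)^3 = 18.1679 / 1.446731 = 12.56

12.56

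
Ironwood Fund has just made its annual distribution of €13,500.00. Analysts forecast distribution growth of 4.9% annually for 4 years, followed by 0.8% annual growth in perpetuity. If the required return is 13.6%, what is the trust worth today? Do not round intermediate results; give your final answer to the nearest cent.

€121721.87

D_1 = 14161.50000
D_2 = 14855.41350
D_3 = 15583.32876
D_4 = 16346.91187
Terminal value at year 4: TV = D_4×(1+g_2)/(r−g_2) = 16477.68717/0.128 = 128731.93098
P_0 = D_1/(1+r)^1 + D_2/(1+r)^2 + D_3/(1+r)^3 + D_4/(1+r)^4 + TV/(1+r)^4
    = 12466.10915 + 11511.39833 + 10629.80356 + 9815.72530 + 77298.83672 = 121721.87307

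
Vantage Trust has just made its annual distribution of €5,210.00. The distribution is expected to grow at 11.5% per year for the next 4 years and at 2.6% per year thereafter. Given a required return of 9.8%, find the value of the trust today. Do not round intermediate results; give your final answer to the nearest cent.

€100607.52

D_1 = 5809.15000
D_2 = 6477.20225
D_3 = 7222.08051
D_4 = 8052.61977
Terminal value at year 4: TV = D_4×(1+g_2)/(r−g_2) = 8261.98788/0.072 = 114749.83168
P_0 = D_1/(1+r)^1 + D_2/(1+r)^2 + D_3/(1+r)^3 + D_4/(1+r)^4 + TV/(1+r)^4
    = 5290.66485 + 5372.57860 + 5455.76060 + 5540.23048 + 78948.28436 = 100607.51889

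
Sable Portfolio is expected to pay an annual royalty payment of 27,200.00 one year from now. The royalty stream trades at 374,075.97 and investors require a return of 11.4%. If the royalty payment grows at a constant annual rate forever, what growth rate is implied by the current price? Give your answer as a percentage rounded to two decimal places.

4.13%

P = D₁/(r−g) ⇒ g = r − D₁/P = 0.114 − 27,200.00/374,075.97 = 0.041287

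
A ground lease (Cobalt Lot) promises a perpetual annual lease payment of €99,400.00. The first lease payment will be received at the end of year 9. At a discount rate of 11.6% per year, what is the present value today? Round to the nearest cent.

Value at end of year 8: C / r = €99,400.00 / 0.116 = €856,896.5517
Discount to today: PV = €856,896.5517 / (1 + 0.116)^8 = €856,896.5517 / 2.406099 = €356,135.15

€356135.15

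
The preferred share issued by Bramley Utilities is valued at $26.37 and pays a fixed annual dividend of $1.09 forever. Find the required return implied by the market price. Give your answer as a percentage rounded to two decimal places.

P = C/r ⇒ r = C/P = $1.09/$26.37 = 0.041335

4.13%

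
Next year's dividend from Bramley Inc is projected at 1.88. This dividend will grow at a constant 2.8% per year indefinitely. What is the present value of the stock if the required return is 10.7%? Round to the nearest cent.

Growing perpetuity: P = D₁ / (r − g) = 1.8800 / (0.107 − 0.028) = 23.80

23.80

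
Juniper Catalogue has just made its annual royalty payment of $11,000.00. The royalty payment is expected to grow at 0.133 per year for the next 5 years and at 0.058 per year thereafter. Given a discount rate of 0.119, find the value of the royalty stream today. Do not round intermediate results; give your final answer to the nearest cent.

D_1 = 12463.00000
D_2 = 14120.57900
D_3 = 15998.61601
D_4 = 18126.43194
D_5 = 20537.24738
Terminal value at year 5: TV = D_5×(1+g_2)/(r−g_2) = 21728.40773/0.061 = 356203.40544
P_0 = D_1/(1+r)^1 + D_2/(1+r)^2 + D_3/(1+r)^3 + D_4/(1+r)^4 + D_5/(1+r)^5 + TV/(1+r)^5
    = 11137.62288 + 11276.96758 + 11418.05564 + 11560.90889 + 11705.54939 + 203024.11897 = 260123.22335

$260123.22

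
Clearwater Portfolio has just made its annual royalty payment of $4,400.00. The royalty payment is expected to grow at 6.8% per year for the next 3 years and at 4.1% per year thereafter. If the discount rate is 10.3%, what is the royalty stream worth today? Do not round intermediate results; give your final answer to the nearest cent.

$79445.33

D_1 = 4699.20000
D_2 = 5018.74560
D_3 = 5360.02030
Terminal value at year 3: TV = D_3×(1+g_2)/(r−g_2) = 5579.78113/0.062 = 89996.46989
P_0 = D_1/(1+r)^1 + D_2/(1+r)^2 + D_3/(1+r)^3 + TV/(1+r)^3
    = 4260.38078 + 4125.19191 + 3994.29280 + 67065.46456 = 79445.33004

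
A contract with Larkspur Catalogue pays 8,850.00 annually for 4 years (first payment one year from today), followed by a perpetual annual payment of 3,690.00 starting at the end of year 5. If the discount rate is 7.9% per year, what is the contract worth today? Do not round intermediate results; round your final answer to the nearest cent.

63837.55

PV of 4-year annuity: 8,850.00 × [1 − (1+0.079)^−4] / 0.079 = 29377.68714
Perpetuity value at year 4: 3,690.00 / 0.079 = 46708.86076
PV of perpetuity: 46708.86076 / (1+0.079)^4 = 34459.85900
Total PV = 29377.68714 + 34459.85900 = 63837.54614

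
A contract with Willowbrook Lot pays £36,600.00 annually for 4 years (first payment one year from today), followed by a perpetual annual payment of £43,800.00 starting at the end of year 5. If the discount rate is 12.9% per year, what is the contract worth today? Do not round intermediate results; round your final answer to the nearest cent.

£318074.12

PV of 4-year annuity: £36,600.00 × [1 − (1+0.129)^−4] / 0.129 = 109092.23569
Perpetuity value at year 4: £43,800.00 / 0.129 = 339534.88372
PV of perpetuity: 339534.88372 / (1+0.129)^4 = 208981.88035
Total PV = 109092.23569 + 208981.88035 = 318074.11604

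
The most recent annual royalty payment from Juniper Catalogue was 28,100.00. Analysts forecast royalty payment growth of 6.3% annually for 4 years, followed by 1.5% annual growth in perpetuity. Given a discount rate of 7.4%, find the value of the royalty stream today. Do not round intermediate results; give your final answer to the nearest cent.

D_1 = 29870.30000
D_2 = 31752.12890
D_3 = 33752.51302
D_4 = 35878.92134
Terminal value at year 4: TV = D_4×(1+g_2)/(r−g_2) = 36417.10516/0.059 = 617239.07053
P_0 = D_1/(1+r)^1 + D_2/(1+r)^2 + D_3/(1+r)^3 + D_4/(1+r)^4 + TV/(1+r)^4
    = 27812.19739 + 27527.34248 + 27245.40509 + 26966.35531 + 463912.72275 = 573464.02302

573464.02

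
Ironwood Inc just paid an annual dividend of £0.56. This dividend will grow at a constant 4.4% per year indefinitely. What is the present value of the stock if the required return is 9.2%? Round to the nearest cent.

£12.18

D₁ = D₀ × (1 + g) = £0.56 × 1.044 = £0.5846
Growing perpetuity: P = D₁ / (r − g) = £0.5846 / (0.092 − 0.044) = £12.18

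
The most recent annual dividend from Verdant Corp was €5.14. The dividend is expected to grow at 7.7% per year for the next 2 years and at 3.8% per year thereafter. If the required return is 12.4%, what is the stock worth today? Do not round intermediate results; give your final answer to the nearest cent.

€66.60

D_1 = 5.53578
D_2 = 5.96204
Terminal value at year 2: TV = D_2×(1+g_2)/(r−g_2) = 6.18859/0.086 = 71.96038
P_0 = D_1/(1+r)^1 + D_2/(1+r)^2 + TV/(1+r)^2
    = 4.92507 + 4.71913 + 56.95880 = 66.60300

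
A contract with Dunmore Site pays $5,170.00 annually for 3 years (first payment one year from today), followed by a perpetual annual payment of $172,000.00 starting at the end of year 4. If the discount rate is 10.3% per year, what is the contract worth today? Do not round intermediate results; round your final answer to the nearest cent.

PV of 3-year annuity: $5,170.00 × [1 − (1+0.103)^−3] / 0.103 = 12789.42263
Perpetuity value at year 3: $172,000.00 / 0.103 = 1669902.91262
PV of perpetuity: 1669902.91262 / (1+0.103)^3 = 1244413.41686
Total PV = 12789.42263 + 1244413.41686 = 1257202.83949

$1257202.84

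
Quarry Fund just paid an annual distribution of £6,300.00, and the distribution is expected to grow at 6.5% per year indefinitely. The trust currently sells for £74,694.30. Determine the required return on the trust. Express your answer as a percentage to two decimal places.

D₁ = £6,300.00 × 1.065 = £6,709.5000
P = D₁/(r − g) ⇒ r = D₁/P + g = £6,709.5000/£74,694.30 + 0.065 = 0.089826 + 0.065 = 0.154826

15.48%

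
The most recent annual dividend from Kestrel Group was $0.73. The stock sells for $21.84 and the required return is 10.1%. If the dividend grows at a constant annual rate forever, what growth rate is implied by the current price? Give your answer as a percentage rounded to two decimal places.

6.54%

P = D₀(1+g)/(r−g) ⇒ P(r−g) = D₀(1+g) ⇒ g(P+D₀) = P·r − D₀
g = (P·r − D₀)/(P + D₀) = ($21.84×0.101 − $0.73) / ($21.84 + $0.73) = 0.065389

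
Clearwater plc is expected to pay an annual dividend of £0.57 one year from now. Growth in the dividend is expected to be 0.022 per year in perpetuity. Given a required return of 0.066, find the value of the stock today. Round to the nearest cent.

£12.95

Growing perpetuity: P = D₁ / (r − g) = £0.5700 / (0.066 − 0.022) = £12.95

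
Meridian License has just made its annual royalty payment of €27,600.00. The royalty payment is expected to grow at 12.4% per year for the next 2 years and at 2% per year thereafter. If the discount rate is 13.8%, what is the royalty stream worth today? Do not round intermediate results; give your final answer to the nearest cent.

D_1 = 31022.40000
D_2 = 34869.17760
Terminal value at year 2: TV = D_2×(1+g_2)/(r−g_2) = 35566.56115/0.118 = 301411.53519
P_0 = D_1/(1+r)^1 + D_2/(1+r)^2 + TV/(1+r)^2
    = 27260.45694 + 26925.09104 + 232742.31237 = 286927.86036

€286927.86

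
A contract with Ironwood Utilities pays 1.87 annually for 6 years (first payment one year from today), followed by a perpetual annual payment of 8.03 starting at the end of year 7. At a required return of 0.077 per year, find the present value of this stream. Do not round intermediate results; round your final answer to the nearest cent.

75.55

PV of 6-year annuity: 1.87 × [1 − (1+0.077)^−6] / 0.077 = 8.72403
Perpetuity value at year 6: 8.03 / 0.077 = 104.28571
PV of perpetuity: 104.28571 / (1+0.077)^6 = 66.82371
Total PV = 8.72403 + 66.82371 = 75.54774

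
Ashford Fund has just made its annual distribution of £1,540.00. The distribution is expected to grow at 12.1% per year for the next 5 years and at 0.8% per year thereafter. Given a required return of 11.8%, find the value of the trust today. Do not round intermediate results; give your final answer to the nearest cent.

D_1 = 1726.34000
D_2 = 1935.22714
D_3 = 2169.38962
D_4 = 2431.88577
D_5 = 2726.14395
Terminal value at year 5: TV = D_5×(1+g_2)/(r−g_2) = 2747.95310/0.11 = 24981.39180
P_0 = D_1/(1+r)^1 + D_2/(1+r)^2 + D_3/(1+r)^3 + D_4/(1+r)^4 + D_5/(1+r)^5 + TV/(1+r)^5
    = 1544.13238 + 1548.27585 + 1552.43043 + 1556.59617 + 1560.77308 + 14302.35696 = 22064.56487

£22064.56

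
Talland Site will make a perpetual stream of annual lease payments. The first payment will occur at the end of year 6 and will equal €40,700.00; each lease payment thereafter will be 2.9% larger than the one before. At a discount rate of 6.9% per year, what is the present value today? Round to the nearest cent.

Value at end of year 5: C₁ / (r − g) = €40,700.00 / (0.069 − 0.029) = €1,017,500.0000
Discount to today: PV = €1,017,500.0000 / (1 + 0.069)^5 = €1,017,500.0000 / 1.396010 = €728,862.98

€728862.98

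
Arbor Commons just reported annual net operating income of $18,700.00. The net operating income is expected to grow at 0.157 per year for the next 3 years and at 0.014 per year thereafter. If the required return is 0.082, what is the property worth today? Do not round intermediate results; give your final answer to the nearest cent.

$405191.51

D_1 = 21635.90000
D_2 = 25032.73630
D_3 = 28962.87590
Terminal value at year 3: TV = D_3×(1+g_2)/(r−g_2) = 29368.35616/0.068 = 431887.59061
P_0 = D_1/(1+r)^1 + D_2/(1+r)^2 + D_3/(1+r)^3 + TV/(1+r)^3
    = 19996.21072 + 21382.26969 + 22864.40483 + 340948.62503 = 405191.51027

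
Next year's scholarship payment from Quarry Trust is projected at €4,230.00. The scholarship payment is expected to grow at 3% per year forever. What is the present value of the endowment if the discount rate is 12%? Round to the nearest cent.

Growing perpetuity: P = D₁ / (r − g) = €4,230.0000 / (0.12 − 0.03) = €47,000.00

€47000.00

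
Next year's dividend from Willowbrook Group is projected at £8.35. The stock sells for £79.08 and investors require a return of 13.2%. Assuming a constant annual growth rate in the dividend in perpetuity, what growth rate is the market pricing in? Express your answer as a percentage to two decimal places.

P = D₁/(r−g) ⇒ g = r − D₁/P = 0.132 − £8.35/£79.08 = 0.026411

2.64%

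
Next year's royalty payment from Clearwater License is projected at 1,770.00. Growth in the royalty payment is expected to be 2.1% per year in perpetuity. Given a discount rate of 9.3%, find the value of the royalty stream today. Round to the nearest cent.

Growing perpetuity: P = D₁ / (r − g) = 1,770.0000 / (0.093 − 0.021) = 24,583.33

24583.33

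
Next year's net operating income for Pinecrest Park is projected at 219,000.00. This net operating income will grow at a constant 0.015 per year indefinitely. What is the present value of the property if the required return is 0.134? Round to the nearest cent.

1840336.13

Growing perpetuity: P = D₁ / (r − g) = 219,000.0000 / (0.134 − 0.015) = 1,840,336.13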